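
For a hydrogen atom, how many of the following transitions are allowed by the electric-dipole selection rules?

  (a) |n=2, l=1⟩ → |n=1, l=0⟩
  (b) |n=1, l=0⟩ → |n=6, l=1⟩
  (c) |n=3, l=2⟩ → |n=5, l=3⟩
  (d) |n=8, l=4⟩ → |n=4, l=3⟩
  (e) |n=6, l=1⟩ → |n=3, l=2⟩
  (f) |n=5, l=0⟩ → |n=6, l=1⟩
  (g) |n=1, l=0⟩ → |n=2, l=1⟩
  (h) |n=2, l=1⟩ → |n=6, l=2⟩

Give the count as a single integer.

(a) allowed
(b) allowed
(c) allowed
(d) allowed
(e) allowed
(f) allowed
(g) allowed
(h) allowed
Total allowed: 8 of 8.

8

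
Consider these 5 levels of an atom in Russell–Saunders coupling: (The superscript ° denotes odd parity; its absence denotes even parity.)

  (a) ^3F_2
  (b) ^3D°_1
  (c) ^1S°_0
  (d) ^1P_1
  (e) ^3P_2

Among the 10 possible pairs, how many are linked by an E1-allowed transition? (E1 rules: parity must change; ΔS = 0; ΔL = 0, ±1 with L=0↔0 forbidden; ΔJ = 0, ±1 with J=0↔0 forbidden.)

3

(a)–(b): allowed.
(a)–(c): forbidden (ΔS, ΔL, ΔJ).
(a)–(d): forbidden (parity, ΔS, ΔL).
(a)–(e): forbidden (parity, ΔL).
(b)–(c): forbidden (parity, ΔS, ΔL).
(b)–(d): forbidden (ΔS).
(b)–(e): allowed.
(c)–(d): allowed.
(c)–(e): forbidden (ΔS, ΔJ).
(d)–(e): forbidden (parity, ΔS).
Allowed pairs: 3 of 10.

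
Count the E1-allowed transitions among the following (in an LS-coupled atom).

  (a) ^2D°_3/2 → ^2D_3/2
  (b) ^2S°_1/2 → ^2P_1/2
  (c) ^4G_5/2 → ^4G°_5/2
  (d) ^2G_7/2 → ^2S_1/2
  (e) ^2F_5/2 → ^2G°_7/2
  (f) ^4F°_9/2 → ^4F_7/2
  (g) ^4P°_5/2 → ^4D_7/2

6

(a) allowed
(b) allowed
(c) allowed
(d) forbidden (parity, ΔL, ΔJ fail)
(e) allowed
(f) allowed
(g) allowed
Total allowed: 6 of 7.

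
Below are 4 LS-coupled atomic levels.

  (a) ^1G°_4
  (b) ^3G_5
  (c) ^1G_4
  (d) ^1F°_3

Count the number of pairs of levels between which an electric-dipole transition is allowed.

2

(a)–(b): forbidden (ΔS).
(a)–(c): allowed.
(a)–(d): forbidden (parity).
(b)–(c): forbidden (parity, ΔS).
(b)–(d): forbidden (ΔS, ΔJ).
(c)–(d): allowed.
Allowed pairs: 2 of 6.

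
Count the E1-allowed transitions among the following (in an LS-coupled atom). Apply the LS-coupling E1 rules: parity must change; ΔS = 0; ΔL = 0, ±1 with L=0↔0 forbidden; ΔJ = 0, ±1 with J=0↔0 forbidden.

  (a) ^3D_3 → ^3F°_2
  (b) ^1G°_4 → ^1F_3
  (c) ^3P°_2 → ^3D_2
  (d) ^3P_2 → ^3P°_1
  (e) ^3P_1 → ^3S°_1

5

(a) allowed
(b) allowed
(c) allowed
(d) allowed
(e) allowed
Total allowed: 5 of 5.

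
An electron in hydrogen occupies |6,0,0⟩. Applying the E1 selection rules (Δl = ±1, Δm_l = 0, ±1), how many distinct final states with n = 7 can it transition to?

E1 requires Δl = ±1, so l_f ∈ {-1, 1}; with 0 ≤ l_f ≤ n_f−1 = 6, the allowed l_f values are {1}.
For l_f = 1: m_f ∈ {m_i−1, m_i, m_i+1} ∩ [−1, 1] = {-1, 0, 1} → 3 states.
Total: 3.

3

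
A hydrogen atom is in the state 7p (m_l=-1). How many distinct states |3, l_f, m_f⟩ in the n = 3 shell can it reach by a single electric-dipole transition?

4

E1 requires Δl = ±1, so l_f ∈ {0, 2}; with 0 ≤ l_f ≤ n_f−1 = 2, the allowed l_f values are {0, 2}.
For l_f = 0: m_f ∈ {m_i−1, m_i, m_i+1} ∩ [−0, 0] = {0} → 1 state.
For l_f = 2: m_f ∈ {m_i−1, m_i, m_i+1} ∩ [−2, 2] = {-2, -1, 0} → 3 states.
Total: 4.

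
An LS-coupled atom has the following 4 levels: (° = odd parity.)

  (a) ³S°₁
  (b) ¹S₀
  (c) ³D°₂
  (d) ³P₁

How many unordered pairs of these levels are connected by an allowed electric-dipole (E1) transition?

2

(a)–(b): forbidden (ΔS, ΔL).
(a)–(c): forbidden (parity, ΔL).
(a)–(d): allowed.
(b)–(c): forbidden (ΔS, ΔL, ΔJ).
(b)–(d): forbidden (parity, ΔS).
(c)–(d): allowed.
Allowed pairs: 2 of 6.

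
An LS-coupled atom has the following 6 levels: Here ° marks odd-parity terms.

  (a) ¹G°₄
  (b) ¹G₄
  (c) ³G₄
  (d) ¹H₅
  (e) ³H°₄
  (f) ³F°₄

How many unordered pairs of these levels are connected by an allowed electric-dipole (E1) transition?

(a)–(b): allowed.
(a)–(c): forbidden (ΔS).
(a)–(d): allowed.
(a)–(e): forbidden (parity, ΔS).
(a)–(f): forbidden (parity, ΔS).
(b)–(c): forbidden (parity, ΔS).
(b)–(d): forbidden (parity).
(b)–(e): forbidden (ΔS).
(b)–(f): forbidden (ΔS).
(c)–(d): forbidden (parity, ΔS).
(c)–(e): allowed.
(c)–(f): allowed.
(d)–(e): forbidden (ΔS).
(d)–(f): forbidden (ΔS, ΔL).
(e)–(f): forbidden (parity, ΔL).
Allowed pairs: 4 of 15.

4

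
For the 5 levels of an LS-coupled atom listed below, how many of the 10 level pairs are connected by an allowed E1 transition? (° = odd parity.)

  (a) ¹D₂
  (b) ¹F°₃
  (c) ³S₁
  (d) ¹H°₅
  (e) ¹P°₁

(a)–(b): allowed.
(a)–(c): forbidden (parity, ΔS, ΔL).
(a)–(d): forbidden (ΔL, ΔJ).
(a)–(e): allowed.
(b)–(c): forbidden (ΔS, ΔL, ΔJ).
(b)–(d): forbidden (parity, ΔL, ΔJ).
(b)–(e): forbidden (parity, ΔL, ΔJ).
(c)–(d): forbidden (ΔS, ΔL, ΔJ).
(c)–(e): forbidden (ΔS).
(d)–(e): forbidden (parity, ΔL, ΔJ).
Allowed pairs: 2 of 10.

2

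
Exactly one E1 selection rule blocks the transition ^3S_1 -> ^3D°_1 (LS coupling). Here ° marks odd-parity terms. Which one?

Reading off the term symbols: S 1→1, L 0→2, J 1→1, parity even→odd.
Parity must change: even → odd — passes.
ΔS = 0: S: 1 → 1 — passes.
ΔL = 0, ±1 (not L=0↔0): L: 0 → 2, ΔL = +2 — fails.
ΔJ = 0, ±1 (not J=0↔0): J: 1 → 1, ΔJ = +0 — passes.

the ΔL = 0, ±1 rule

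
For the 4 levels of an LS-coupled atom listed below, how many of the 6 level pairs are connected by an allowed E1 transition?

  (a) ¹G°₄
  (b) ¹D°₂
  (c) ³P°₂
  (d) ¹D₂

1

(a)–(b): forbidden (parity, ΔL, ΔJ).
(a)–(c): forbidden (parity, ΔS, ΔL, ΔJ).
(a)–(d): forbidden (ΔL, ΔJ).
(b)–(c): forbidden (parity, ΔS).
(b)–(d): allowed.
(c)–(d): forbidden (ΔS).
Allowed pairs: 1 of 6.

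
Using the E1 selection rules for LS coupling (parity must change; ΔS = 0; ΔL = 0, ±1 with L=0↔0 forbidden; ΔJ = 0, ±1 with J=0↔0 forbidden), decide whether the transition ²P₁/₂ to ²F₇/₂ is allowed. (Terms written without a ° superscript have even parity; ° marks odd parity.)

forbidden

ΔL = 0, ±1 (not L=0↔0): L: 1 → 3, ΔL = +2 — fails.
ΔS = 0: S: 1/2 → 1/2 — ok.
Parity must change: even → even — fails.
ΔJ = 0, ±1 (not J=0↔0): J: 1/2 → 7/2, ΔJ = +3 — fails.
Rule(s) violated: parity, ΔL, ΔJ.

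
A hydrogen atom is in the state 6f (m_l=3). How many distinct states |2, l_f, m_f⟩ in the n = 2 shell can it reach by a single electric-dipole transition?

0

E1 requires l_f ∈ {2, 4}, but neither lies in [0, 1], so no final state is reachable.
Total: 0.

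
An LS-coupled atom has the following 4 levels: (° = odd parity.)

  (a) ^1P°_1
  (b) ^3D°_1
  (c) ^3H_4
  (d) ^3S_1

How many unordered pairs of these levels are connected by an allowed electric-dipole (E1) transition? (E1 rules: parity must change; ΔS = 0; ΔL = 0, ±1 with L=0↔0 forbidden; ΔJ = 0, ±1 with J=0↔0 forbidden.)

(a)–(b): forbidden (parity, ΔS).
(a)–(c): forbidden (ΔS, ΔL, ΔJ).
(a)–(d): forbidden (ΔS).
(b)–(c): forbidden (ΔL, ΔJ).
(b)–(d): forbidden (ΔL).
(c)–(d): forbidden (parity, ΔL, ΔJ).
Allowed pairs: 0 of 6.

0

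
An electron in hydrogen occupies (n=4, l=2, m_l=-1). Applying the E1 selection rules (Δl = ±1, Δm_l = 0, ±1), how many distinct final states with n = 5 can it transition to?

E1 requires Δl = ±1, so l_f ∈ {1, 3}; with 0 ≤ l_f ≤ n_f−1 = 4, the allowed l_f values are {1, 3}.
For l_f = 1: m_f ∈ {m_i−1, m_i, m_i+1} ∩ [−1, 1] = {-1, 0} → 2 states.
For l_f = 3: m_f ∈ {m_i−1, m_i, m_i+1} ∩ [−3, 3] = {-2, -1, 0} → 3 states.
Total: 5.

5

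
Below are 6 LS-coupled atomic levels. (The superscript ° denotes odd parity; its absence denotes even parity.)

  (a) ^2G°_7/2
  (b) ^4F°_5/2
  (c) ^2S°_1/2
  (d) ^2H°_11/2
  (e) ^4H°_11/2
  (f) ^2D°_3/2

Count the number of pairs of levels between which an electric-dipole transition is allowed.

(a)–(b): forbidden (parity, ΔS).
(a)–(c): forbidden (parity, ΔL, ΔJ).
(a)–(d): forbidden (parity, ΔJ).
(a)–(e): forbidden (parity, ΔS, ΔJ).
(a)–(f): forbidden (parity, ΔL, ΔJ).
(b)–(c): forbidden (parity, ΔS, ΔL, ΔJ).
(b)–(d): forbidden (parity, ΔS, ΔL, ΔJ).
(b)–(e): forbidden (parity, ΔL, ΔJ).
(b)–(f): forbidden (parity, ΔS).
(c)–(d): forbidden (parity, ΔL, ΔJ).
(c)–(e): forbidden (parity, ΔS, ΔL, ΔJ).
(c)–(f): forbidden (parity, ΔL).
(d)–(e): forbidden (parity, ΔS).
(d)–(f): forbidden (parity, ΔL, ΔJ).
(e)–(f): forbidden (parity, ΔS, ΔL, ΔJ).
Allowed pairs: 0 of 15.

0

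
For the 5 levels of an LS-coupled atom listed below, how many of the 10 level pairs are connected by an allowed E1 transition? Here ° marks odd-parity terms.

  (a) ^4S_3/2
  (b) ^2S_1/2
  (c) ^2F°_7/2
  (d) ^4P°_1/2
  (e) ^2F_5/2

(a)–(b): forbidden (parity, ΔS, ΔL).
(a)–(c): forbidden (ΔS, ΔL, ΔJ).
(a)–(d): allowed.
(a)–(e): forbidden (parity, ΔS, ΔL).
(b)–(c): forbidden (ΔL, ΔJ).
(b)–(d): forbidden (ΔS).
(b)–(e): forbidden (parity, ΔL, ΔJ).
(c)–(d): forbidden (parity, ΔS, ΔL, ΔJ).
(c)–(e): allowed.
(d)–(e): forbidden (ΔS, ΔL, ΔJ).
Allowed pairs: 2 of 10.

2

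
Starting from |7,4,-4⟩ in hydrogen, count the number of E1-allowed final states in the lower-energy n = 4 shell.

E1 requires Δl = ±1, so l_f ∈ {3, 5}; with 0 ≤ l_f ≤ n_f−1 = 3, the allowed l_f values are {3}.
For l_f = 3: m_f ∈ {m_i−1, m_i, m_i+1} ∩ [−3, 3] = {-3} → 1 state.
Total: 1.

1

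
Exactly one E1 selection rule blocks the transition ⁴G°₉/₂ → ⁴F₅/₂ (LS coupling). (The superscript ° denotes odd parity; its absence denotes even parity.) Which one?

the ΔJ = 0, ±1 rule

Parity must change: odd → even — satisfied.
ΔS = 0: S: 3/2 → 3/2 — satisfied.
ΔL = 0, ±1 (not L=0↔0): L: 4 → 3, ΔL = -1 — satisfied.
ΔJ = 0, ±1 (not J=0↔0): J: 9/2 → 5/2, ΔJ = -2 — violated.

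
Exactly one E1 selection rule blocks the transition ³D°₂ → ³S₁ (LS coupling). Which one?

the ΔL = 0, ±1 rule

Initial level: S=1, L=2, J=2, parity odd. Final level: S=1, L=0, J=1, parity even.
Parity must change: odd → even — ✓.
ΔS = 0: S: 1 → 1 — ✓.
ΔJ = 0, ±1 (not J=0↔0): J: 2 → 1, ΔJ = -1 — ✓.
ΔL = 0, ±1 (not L=0↔0): L: 2 → 0, ΔL = -2 — ✗.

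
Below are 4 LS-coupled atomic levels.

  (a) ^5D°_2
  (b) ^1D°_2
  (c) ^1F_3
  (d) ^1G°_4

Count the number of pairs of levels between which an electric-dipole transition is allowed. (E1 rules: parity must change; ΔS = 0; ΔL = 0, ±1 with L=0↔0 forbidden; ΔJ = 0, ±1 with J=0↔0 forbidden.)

(a)–(b): forbidden (parity, ΔS).
(a)–(c): forbidden (ΔS).
(a)–(d): forbidden (parity, ΔS, ΔL, ΔJ).
(b)–(c): allowed.
(b)–(d): forbidden (parity, ΔL, ΔJ).
(c)–(d): allowed.
Allowed pairs: 2 of 6.

2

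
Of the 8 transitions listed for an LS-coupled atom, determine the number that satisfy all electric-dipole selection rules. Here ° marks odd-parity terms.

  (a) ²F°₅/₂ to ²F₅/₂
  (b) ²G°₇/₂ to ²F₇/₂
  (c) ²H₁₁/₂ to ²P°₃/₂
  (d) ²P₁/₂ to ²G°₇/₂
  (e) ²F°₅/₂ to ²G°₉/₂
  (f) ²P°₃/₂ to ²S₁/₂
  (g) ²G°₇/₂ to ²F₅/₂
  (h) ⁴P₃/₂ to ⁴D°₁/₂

(a) allowed
(b) allowed
(c) forbidden (ΔL, ΔJ fail)
(d) forbidden (ΔL, ΔJ fail)
(e) forbidden (parity, ΔJ fail)
(f) allowed
(g) allowed
(h) allowed
Total allowed: 5 of 8.

5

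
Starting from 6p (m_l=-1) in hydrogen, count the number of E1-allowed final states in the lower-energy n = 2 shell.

1

E1 requires Δl = ±1, so l_f ∈ {0, 2}; with 0 ≤ l_f ≤ n_f−1 = 1, the allowed l_f values are {0}.
For l_f = 0: m_f ∈ {m_i−1, m_i, m_i+1} ∩ [−0, 0] = {0} → 1 state.
Total: 1.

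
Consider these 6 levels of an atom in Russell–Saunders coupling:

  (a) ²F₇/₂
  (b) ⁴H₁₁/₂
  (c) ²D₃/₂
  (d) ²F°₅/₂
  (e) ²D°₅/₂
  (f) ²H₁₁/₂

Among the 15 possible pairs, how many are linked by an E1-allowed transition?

4

(a)–(b): forbidden (parity, ΔS, ΔL, ΔJ).
(a)–(c): forbidden (parity, ΔJ).
(a)–(d): allowed.
(a)–(e): allowed.
(a)–(f): forbidden (parity, ΔL, ΔJ).
(b)–(c): forbidden (parity, ΔS, ΔL, ΔJ).
(b)–(d): forbidden (ΔS, ΔL, ΔJ).
(b)–(e): forbidden (ΔS, ΔL, ΔJ).
(b)–(f): forbidden (parity, ΔS).
(c)–(d): allowed.
(c)–(e): allowed.
(c)–(f): forbidden (parity, ΔL, ΔJ).
(d)–(e): forbidden (parity).
(d)–(f): forbidden (ΔL, ΔJ).
(e)–(f): forbidden (ΔL, ΔJ).
Allowed pairs: 4 of 15.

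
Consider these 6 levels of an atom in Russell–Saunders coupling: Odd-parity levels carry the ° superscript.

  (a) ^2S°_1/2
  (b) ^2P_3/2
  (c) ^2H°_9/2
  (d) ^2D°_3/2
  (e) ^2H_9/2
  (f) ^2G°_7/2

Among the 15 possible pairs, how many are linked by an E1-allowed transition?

(a)–(b): allowed.
(a)–(c): forbidden (parity, ΔL, ΔJ).
(a)–(d): forbidden (parity, ΔL).
(a)–(e): forbidden (ΔL, ΔJ).
(a)–(f): forbidden (parity, ΔL, ΔJ).
(b)–(c): forbidden (ΔL, ΔJ).
(b)–(d): allowed.
(b)–(e): forbidden (parity, ΔL, ΔJ).
(b)–(f): forbidden (ΔL, ΔJ).
(c)–(d): forbidden (parity, ΔL, ΔJ).
(c)–(e): allowed.
(c)–(f): forbidden (parity).
(d)–(e): forbidden (ΔL, ΔJ).
(d)–(f): forbidden (parity, ΔL, ΔJ).
(e)–(f): allowed.
Allowed pairs: 4 of 15.

4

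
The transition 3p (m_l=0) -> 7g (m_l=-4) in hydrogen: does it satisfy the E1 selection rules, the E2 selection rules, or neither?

neither

Δl = 4 − 1 = +3; l_i + l_f = 5.
Δm_l = -4.
E1 (Δl = ±1, |Δm_l| ≤ 1): not satisfied.
E2 (Δl = 0,±2, l_i+l_f ≥ 2, |Δm_l| ≤ 2): not satisfied.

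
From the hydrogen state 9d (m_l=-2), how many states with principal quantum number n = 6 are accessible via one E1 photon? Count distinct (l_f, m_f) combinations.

E1 requires Δl = ±1, so l_f ∈ {1, 3}; with 0 ≤ l_f ≤ n_f−1 = 5, the allowed l_f values are {1, 3}.
For l_f = 1: m_f ∈ {m_i−1, m_i, m_i+1} ∩ [−1, 1] = {-1} → 1 state.
For l_f = 3: m_f ∈ {m_i−1, m_i, m_i+1} ∩ [−3, 3] = {-3, -2, -1} → 3 states.
Total: 4.

4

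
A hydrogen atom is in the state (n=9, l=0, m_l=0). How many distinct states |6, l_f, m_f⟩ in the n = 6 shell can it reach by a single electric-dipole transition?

3

E1 requires Δl = ±1, so l_f ∈ {-1, 1}; with 0 ≤ l_f ≤ n_f−1 = 5, the allowed l_f values are {1}.
For l_f = 1: m_f ∈ {m_i−1, m_i, m_i+1} ∩ [−1, 1] = {-1, 0, 1} → 3 states.
Total: 3.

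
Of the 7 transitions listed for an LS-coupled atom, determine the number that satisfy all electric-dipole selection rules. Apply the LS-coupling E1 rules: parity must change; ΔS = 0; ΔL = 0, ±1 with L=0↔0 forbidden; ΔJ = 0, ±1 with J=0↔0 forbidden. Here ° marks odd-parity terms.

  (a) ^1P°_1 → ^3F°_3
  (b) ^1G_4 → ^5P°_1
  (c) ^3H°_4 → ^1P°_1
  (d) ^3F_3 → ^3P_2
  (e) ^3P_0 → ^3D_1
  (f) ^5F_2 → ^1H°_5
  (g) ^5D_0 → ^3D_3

(a) forbidden (parity, ΔS, ΔL, ΔJ fail)
(b) forbidden (ΔS, ΔL, ΔJ fail)
(c) forbidden (parity, ΔS, ΔL, ΔJ fail)
(d) forbidden (parity, ΔL fail)
(e) forbidden (parity fails)
(f) forbidden (ΔS, ΔL, ΔJ fail)
(g) forbidden (parity, ΔS, ΔJ fail)
Total allowed: 0 of 7.

0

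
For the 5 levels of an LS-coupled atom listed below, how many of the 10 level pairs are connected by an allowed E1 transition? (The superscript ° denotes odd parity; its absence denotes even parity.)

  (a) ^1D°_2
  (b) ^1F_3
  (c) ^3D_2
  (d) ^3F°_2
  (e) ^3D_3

3

(a)–(b): allowed.
(a)–(c): forbidden (ΔS).
(a)–(d): forbidden (parity, ΔS).
(a)–(e): forbidden (ΔS).
(b)–(c): forbidden (parity, ΔS).
(b)–(d): forbidden (ΔS).
(b)–(e): forbidden (parity, ΔS).
(c)–(d): allowed.
(c)–(e): forbidden (parity).
(d)–(e): allowed.
Allowed pairs: 3 of 10.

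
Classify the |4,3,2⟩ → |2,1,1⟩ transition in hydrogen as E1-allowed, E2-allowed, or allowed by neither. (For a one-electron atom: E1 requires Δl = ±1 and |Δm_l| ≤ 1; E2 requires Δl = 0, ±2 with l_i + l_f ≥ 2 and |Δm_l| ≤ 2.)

E2

Δl = 1 − 3 = -2; l_i + l_f = 4.
Δm_l = -1.
E1 (Δl = ±1, |Δm_l| ≤ 1): not satisfied.
E2 (Δl = 0,±2, l_i+l_f ≥ 2, |Δm_l| ≤ 2): satisfied.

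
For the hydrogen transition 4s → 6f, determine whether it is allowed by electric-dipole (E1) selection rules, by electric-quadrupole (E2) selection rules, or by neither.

Δl = 3 − 0 = +3; l_i + l_f = 3.
E1 (Δl = ±1): not satisfied.
E2 (Δl = 0,±2, l_i+l_f ≥ 2): not satisfied.

neither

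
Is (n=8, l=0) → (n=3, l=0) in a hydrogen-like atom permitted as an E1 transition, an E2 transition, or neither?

neither

Δl = 0 − 0 = +0; l_i + l_f = 0.
E1 (Δl = ±1): not satisfied.
E2 (Δl = 0,±2, l_i+l_f ≥ 2): not satisfied.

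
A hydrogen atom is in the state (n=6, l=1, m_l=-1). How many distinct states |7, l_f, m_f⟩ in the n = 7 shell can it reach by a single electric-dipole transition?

E1 requires Δl = ±1, so l_f ∈ {0, 2}; with 0 ≤ l_f ≤ n_f−1 = 6, the allowed l_f values are {0, 2}.
For l_f = 0: m_f ∈ {m_i−1, m_i, m_i+1} ∩ [−0, 0] = {0} → 1 state.
For l_f = 2: m_f ∈ {m_i−1, m_i, m_i+1} ∩ [−2, 2] = {-2, -1, 0} → 3 states.
Total: 4.

4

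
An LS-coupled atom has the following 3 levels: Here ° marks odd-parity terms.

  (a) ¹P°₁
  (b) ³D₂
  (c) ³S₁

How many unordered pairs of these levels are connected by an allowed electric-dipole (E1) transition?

0

(a)–(b): forbidden (ΔS).
(a)–(c): forbidden (ΔS).
(b)–(c): forbidden (parity, ΔL).
Allowed pairs: 0 of 3.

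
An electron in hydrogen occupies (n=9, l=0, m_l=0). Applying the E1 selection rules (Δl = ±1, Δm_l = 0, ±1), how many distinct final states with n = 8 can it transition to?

E1 requires Δl = ±1, so l_f ∈ {-1, 1}; with 0 ≤ l_f ≤ n_f−1 = 7, the allowed l_f values are {1}.
For l_f = 1: m_f ∈ {m_i−1, m_i, m_i+1} ∩ [−1, 1] = {-1, 0, 1} → 3 states.
Total: 3.

3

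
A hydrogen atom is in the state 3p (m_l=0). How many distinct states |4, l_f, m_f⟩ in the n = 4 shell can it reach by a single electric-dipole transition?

4

E1 requires Δl = ±1, so l_f ∈ {0, 2}; with 0 ≤ l_f ≤ n_f−1 = 3, the allowed l_f values are {0, 2}.
For l_f = 0: m_f ∈ {m_i−1, m_i, m_i+1} ∩ [−0, 0] = {0} → 1 state.
For l_f = 2: m_f ∈ {m_i−1, m_i, m_i+1} ∩ [−2, 2] = {-1, 0, 1} → 3 states.
Total: 4.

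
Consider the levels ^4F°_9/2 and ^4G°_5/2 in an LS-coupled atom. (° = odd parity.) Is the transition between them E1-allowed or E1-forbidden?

forbidden

Parity must change: odd → odd — ✗.
ΔS = 0: S: 3/2 → 3/2 — ✓.
ΔL = 0, ±1 (not L=0↔0): L: 3 → 4, ΔL = +1 — ✓.
ΔJ = 0, ±1 (not J=0↔0): J: 9/2 → 5/2, ΔJ = -2 — ✗.
Rule(s) violated: parity, ΔJ.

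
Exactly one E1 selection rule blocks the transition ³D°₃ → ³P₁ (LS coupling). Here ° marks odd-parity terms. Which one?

Parity must change: odd → even — ok.
ΔS = 0: S: 1 → 1 — ok.
ΔL = 0, ±1 (not L=0↔0): L: 2 → 1, ΔL = -1 — ok.
ΔJ = 0, ±1 (not J=0↔0): J: 3 → 1, ΔJ = -2 — fails.

the ΔJ = 0, ±1 rule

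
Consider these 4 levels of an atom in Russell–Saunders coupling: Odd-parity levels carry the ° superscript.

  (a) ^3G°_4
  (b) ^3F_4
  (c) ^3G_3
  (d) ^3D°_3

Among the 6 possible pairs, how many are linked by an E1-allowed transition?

3

(a)–(b): allowed.
(a)–(c): allowed.
(a)–(d): forbidden (parity, ΔL).
(b)–(c): forbidden (parity).
(b)–(d): allowed.
(c)–(d): forbidden (ΔL).
Allowed pairs: 3 of 6.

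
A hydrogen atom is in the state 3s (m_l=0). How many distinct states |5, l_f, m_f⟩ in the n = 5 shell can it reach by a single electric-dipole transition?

3

E1 requires Δl = ±1, so l_f ∈ {-1, 1}; with 0 ≤ l_f ≤ n_f−1 = 4, the allowed l_f values are {1}.
For l_f = 1: m_f ∈ {m_i−1, m_i, m_i+1} ∩ [−1, 1] = {-1, 0, 1} → 3 states.
Total: 3.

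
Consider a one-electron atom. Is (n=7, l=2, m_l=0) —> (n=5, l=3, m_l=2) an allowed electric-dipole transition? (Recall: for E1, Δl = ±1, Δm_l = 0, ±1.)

Initial l = 2, final l = 3, so Δl = +1. E1 requires Δl = ±1: passes.
m_l: 0 → 2 (Δm_l = +2). |Δm_l| ≤ 1 fails.
The transition is electric-dipole forbidden.

forbidden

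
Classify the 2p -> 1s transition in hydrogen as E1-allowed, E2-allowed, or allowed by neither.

E1

Δl = 0 − 1 = -1; l_i + l_f = 1.
E1 (Δl = ±1): satisfied.
E2 (Δl = 0,±2, l_i+l_f ≥ 2): not satisfied.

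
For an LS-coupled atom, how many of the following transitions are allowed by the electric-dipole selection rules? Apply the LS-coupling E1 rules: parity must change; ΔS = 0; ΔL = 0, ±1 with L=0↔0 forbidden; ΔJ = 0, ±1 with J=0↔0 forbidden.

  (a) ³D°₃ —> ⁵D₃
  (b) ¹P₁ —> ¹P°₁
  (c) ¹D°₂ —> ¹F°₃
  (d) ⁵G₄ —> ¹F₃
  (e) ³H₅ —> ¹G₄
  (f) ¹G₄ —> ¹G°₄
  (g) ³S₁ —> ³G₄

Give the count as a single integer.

(a) forbidden (ΔS fails)
(b) allowed
(c) forbidden (parity fails)
(d) forbidden (parity, ΔS fail)
(e) forbidden (parity, ΔS fail)
(f) allowed
(g) forbidden (parity, ΔL, ΔJ fail)
Total allowed: 2 of 7.

2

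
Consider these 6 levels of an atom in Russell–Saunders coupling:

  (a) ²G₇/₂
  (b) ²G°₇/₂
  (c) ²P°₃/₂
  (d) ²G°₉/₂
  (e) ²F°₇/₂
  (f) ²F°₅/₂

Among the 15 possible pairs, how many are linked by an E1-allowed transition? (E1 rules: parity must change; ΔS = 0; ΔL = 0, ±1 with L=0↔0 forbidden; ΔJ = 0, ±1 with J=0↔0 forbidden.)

(a)–(b): allowed.
(a)–(c): forbidden (ΔL, ΔJ).
(a)–(d): allowed.
(a)–(e): allowed.
(a)–(f): allowed.
(b)–(c): forbidden (parity, ΔL, ΔJ).
(b)–(d): forbidden (parity).
(b)–(e): forbidden (parity).
(b)–(f): forbidden (parity).
(c)–(d): forbidden (parity, ΔL, ΔJ).
(c)–(e): forbidden (parity, ΔL, ΔJ).
(c)–(f): forbidden (parity, ΔL).
(d)–(e): forbidden (parity).
(d)–(f): forbidden (parity, ΔJ).
(e)–(f): forbidden (parity).
Allowed pairs: 4 of 15.

4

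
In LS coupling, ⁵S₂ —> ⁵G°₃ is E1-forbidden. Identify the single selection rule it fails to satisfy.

the ΔL = 0, ±1 rule

Reading off the term symbols: S 2→2, L 0→4, J 2→3, parity even→odd.
Parity must change: even → odd — passes.
ΔS = 0: S: 2 → 2 — passes.
ΔL = 0, ±1 (not L=0↔0): L: 0 → 4, ΔL = +4 — fails.
ΔJ = 0, ±1 (not J=0↔0): J: 2 → 3, ΔJ = +1 — passes.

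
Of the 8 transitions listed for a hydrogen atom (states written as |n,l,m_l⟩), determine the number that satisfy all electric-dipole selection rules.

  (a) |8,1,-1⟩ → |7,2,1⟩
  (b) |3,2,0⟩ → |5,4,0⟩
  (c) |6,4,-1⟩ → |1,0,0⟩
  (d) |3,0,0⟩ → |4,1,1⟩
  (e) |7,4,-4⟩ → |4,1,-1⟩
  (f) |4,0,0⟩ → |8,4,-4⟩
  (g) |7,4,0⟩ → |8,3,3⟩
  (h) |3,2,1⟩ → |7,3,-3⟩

(a) forbidden — Δm_l = +2 (E1 requires Δm_l = 0, ±1)
(b) forbidden — Δl = +2 (E1 requires Δl = ±1)
(c) forbidden — Δl = -4 (E1 requires Δl = ±1)
(d) allowed
(e) forbidden — Δl = -3 (E1 requires Δl = ±1); Δm_l = +3 (E1 requires Δm_l = 0, ±1)
(f) forbidden — Δl = +4 (E1 requires Δl = ±1); Δm_l = -4 (E1 requires Δm_l = 0, ±1)
(g) forbidden — Δm_l = +3 (E1 requires Δm_l = 0, ±1)
(h) forbidden — Δm_l = -4 (E1 requires Δm_l = 0, ±1)
Total allowed: 1 of 8.

1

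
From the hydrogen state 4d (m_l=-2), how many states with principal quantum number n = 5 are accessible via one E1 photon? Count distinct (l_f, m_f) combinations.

E1 requires Δl = ±1, so l_f ∈ {1, 3}; with 0 ≤ l_f ≤ n_f−1 = 4, the allowed l_f values are {1, 3}.
For l_f = 1: m_f ∈ {m_i−1, m_i, m_i+1} ∩ [−1, 1] = {-1} → 1 state.
For l_f = 3: m_f ∈ {m_i−1, m_i, m_i+1} ∩ [−3, 3] = {-3, -2, -1} → 3 states.
Total: 4.

4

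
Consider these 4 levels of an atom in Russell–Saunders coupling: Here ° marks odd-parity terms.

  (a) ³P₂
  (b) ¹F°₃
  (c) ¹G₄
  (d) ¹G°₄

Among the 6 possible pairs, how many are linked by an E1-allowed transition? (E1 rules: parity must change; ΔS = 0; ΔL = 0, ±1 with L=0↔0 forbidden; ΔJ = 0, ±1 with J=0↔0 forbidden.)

2

(a)–(b): forbidden (ΔS, ΔL).
(a)–(c): forbidden (parity, ΔS, ΔL, ΔJ).
(a)–(d): forbidden (ΔS, ΔL, ΔJ).
(b)–(c): allowed.
(b)–(d): forbidden (parity).
(c)–(d): allowed.
Allowed pairs: 2 of 6.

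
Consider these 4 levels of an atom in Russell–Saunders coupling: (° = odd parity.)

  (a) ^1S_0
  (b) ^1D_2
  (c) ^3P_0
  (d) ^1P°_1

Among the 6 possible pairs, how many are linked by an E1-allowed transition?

2

(a)–(b): forbidden (parity, ΔL, ΔJ).
(a)–(c): forbidden (parity, ΔS, ΔJ).
(a)–(d): allowed.
(b)–(c): forbidden (parity, ΔS, ΔJ).
(b)–(d): allowed.
(c)–(d): forbidden (ΔS).
Allowed pairs: 2 of 6.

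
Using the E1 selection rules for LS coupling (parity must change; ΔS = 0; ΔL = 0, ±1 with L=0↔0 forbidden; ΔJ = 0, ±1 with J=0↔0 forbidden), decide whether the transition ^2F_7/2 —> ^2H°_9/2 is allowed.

forbidden

ΔJ = 0, ±1 (not J=0↔0): J: 7/2 → 9/2, ΔJ = +1 — ok.
ΔS = 0: S: 1/2 → 1/2 — ok.
ΔL = 0, ±1 (not L=0↔0): L: 3 → 5, ΔL = +2 — fails.
Parity must change: even → odd — ok.
Rule(s) violated: ΔL.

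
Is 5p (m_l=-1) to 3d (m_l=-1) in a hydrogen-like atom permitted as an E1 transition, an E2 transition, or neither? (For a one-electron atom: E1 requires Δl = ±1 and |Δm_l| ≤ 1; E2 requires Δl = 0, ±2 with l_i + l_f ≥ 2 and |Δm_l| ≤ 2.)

E1

Δl = 2 − 1 = +1; l_i + l_f = 3.
Δm_l = +0.
E1 (Δl = ±1, |Δm_l| ≤ 1): satisfied.
E2 (Δl = 0,±2, l_i+l_f ≥ 2, |Δm_l| ≤ 2): not satisfied.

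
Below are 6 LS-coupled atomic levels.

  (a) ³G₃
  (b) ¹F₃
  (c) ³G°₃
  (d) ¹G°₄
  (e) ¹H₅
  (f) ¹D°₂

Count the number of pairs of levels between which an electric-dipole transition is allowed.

4

(a)–(b): forbidden (parity, ΔS).
(a)–(c): allowed.
(a)–(d): forbidden (ΔS).
(a)–(e): forbidden (parity, ΔS, ΔJ).
(a)–(f): forbidden (ΔS, ΔL).
(b)–(c): forbidden (ΔS).
(b)–(d): allowed.
(b)–(e): forbidden (parity, ΔL, ΔJ).
(b)–(f): allowed.
(c)–(d): forbidden (parity, ΔS).
(c)–(e): forbidden (ΔS, ΔJ).
(c)–(f): forbidden (parity, ΔS, ΔL).
(d)–(e): allowed.
(d)–(f): forbidden (parity, ΔL, ΔJ).
(e)–(f): forbidden (ΔL, ΔJ).
Allowed pairs: 4 of 15.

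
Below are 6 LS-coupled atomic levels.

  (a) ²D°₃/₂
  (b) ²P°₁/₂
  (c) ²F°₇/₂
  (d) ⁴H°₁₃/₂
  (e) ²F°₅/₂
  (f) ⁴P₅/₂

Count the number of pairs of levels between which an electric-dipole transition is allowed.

(a)–(b): forbidden (parity).
(a)–(c): forbidden (parity, ΔJ).
(a)–(d): forbidden (parity, ΔS, ΔL, ΔJ).
(a)–(e): forbidden (parity).
(a)–(f): forbidden (ΔS).
(b)–(c): forbidden (parity, ΔL, ΔJ).
(b)–(d): forbidden (parity, ΔS, ΔL, ΔJ).
(b)–(e): forbidden (parity, ΔL, ΔJ).
(b)–(f): forbidden (ΔS, ΔJ).
(c)–(d): forbidden (parity, ΔS, ΔL, ΔJ).
(c)–(e): forbidden (parity).
(c)–(f): forbidden (ΔS, ΔL).
(d)–(e): forbidden (parity, ΔS, ΔL, ΔJ).
(d)–(f): forbidden (ΔL, ΔJ).
(e)–(f): forbidden (ΔS, ΔL).
Allowed pairs: 0 of 15.

0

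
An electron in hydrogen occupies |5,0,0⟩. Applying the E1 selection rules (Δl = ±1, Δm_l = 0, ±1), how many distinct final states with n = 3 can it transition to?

E1 requires Δl = ±1, so l_f ∈ {-1, 1}; with 0 ≤ l_f ≤ n_f−1 = 2, the allowed l_f values are {1}.
For l_f = 1: m_f ∈ {m_i−1, m_i, m_i+1} ∩ [−1, 1] = {-1, 0, 1} → 3 states.
Total: 3.

3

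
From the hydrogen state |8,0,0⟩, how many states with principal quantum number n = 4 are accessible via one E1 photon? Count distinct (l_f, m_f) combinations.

3

E1 requires Δl = ±1, so l_f ∈ {-1, 1}; with 0 ≤ l_f ≤ n_f−1 = 3, the allowed l_f values are {1}.
For l_f = 1: m_f ∈ {m_i−1, m_i, m_i+1} ∩ [−1, 1] = {-1, 0, 1} → 3 states.
Total: 3.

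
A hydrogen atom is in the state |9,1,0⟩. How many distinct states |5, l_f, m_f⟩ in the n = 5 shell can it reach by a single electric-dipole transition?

4

E1 requires Δl = ±1, so l_f ∈ {0, 2}; with 0 ≤ l_f ≤ n_f−1 = 4, the allowed l_f values are {0, 2}.
For l_f = 0: m_f ∈ {m_i−1, m_i, m_i+1} ∩ [−0, 0] = {0} → 1 state.
For l_f = 2: m_f ∈ {m_i−1, m_i, m_i+1} ∩ [−2, 2] = {-1, 0, 1} → 3 states.
Total: 4.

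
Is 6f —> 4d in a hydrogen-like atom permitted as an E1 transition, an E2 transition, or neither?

E1

Δl = 2 − 3 = -1; l_i + l_f = 5.
E1 (Δl = ±1): satisfied.
E2 (Δl = 0,±2, l_i+l_f ≥ 2): not satisfied.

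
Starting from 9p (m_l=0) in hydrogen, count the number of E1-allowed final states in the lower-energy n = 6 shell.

4

E1 requires Δl = ±1, so l_f ∈ {0, 2}; with 0 ≤ l_f ≤ n_f−1 = 5, the allowed l_f values are {0, 2}.
For l_f = 0: m_f ∈ {m_i−1, m_i, m_i+1} ∩ [−0, 0] = {0} → 1 state.
For l_f = 2: m_f ∈ {m_i−1, m_i, m_i+1} ∩ [−2, 2] = {-1, 0, 1} → 3 states.
Total: 4.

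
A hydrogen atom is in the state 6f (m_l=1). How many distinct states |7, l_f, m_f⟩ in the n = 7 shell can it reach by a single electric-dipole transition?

6

E1 requires Δl = ±1, so l_f ∈ {2, 4}; with 0 ≤ l_f ≤ n_f−1 = 6, the allowed l_f values are {2, 4}.
For l_f = 2: m_f ∈ {m_i−1, m_i, m_i+1} ∩ [−2, 2] = {0, 1, 2} → 3 states.
For l_f = 4: m_f ∈ {m_i−1, m_i, m_i+1} ∩ [−4, 4] = {0, 1, 2} → 3 states.
Total: 6.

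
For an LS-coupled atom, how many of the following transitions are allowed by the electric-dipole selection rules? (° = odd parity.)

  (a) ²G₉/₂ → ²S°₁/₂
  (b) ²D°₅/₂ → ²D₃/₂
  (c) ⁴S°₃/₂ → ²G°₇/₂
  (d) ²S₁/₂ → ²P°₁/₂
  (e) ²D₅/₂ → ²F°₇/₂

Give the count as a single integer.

(a) forbidden (ΔL, ΔJ fail)
(b) allowed
(c) forbidden (parity, ΔS, ΔL, ΔJ fail)
(d) allowed
(e) allowed
Total allowed: 3 of 5.

3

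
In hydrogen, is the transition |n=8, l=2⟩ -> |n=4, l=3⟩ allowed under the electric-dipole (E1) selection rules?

Δl = 3 − 2 = +1; the E1 rule Δl = ±1 is passes.
All E1 selection rules are satisfied.

allowed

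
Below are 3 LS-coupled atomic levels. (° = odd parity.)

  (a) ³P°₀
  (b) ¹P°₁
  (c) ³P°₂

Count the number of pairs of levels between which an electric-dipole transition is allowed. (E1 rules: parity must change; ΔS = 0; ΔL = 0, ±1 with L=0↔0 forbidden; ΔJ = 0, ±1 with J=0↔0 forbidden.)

0

(a)–(b): forbidden (parity, ΔS).
(a)–(c): forbidden (parity, ΔJ).
(b)–(c): forbidden (parity, ΔS).
Allowed pairs: 0 of 3.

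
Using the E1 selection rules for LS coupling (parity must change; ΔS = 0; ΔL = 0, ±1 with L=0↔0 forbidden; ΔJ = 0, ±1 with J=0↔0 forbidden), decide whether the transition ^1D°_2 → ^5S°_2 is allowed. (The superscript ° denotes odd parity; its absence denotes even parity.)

forbidden

Parity must change: odd → odd — ✗.
ΔS = 0: S: 0 → 2 — ✗.
ΔL = 0, ±1 (not L=0↔0): L: 2 → 0, ΔL = -2 — ✗.
ΔJ = 0, ±1 (not J=0↔0): J: 2 → 2, ΔJ = +0 — ✓.
Rule(s) violated: parity, ΔS, ΔL.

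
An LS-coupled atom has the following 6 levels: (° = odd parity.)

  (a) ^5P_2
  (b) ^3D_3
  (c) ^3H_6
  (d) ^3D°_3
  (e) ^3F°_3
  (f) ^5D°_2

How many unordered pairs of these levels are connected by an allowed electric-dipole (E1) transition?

(a)–(b): forbidden (parity, ΔS).
(a)–(c): forbidden (parity, ΔS, ΔL, ΔJ).
(a)–(d): forbidden (ΔS).
(a)–(e): forbidden (ΔS, ΔL).
(a)–(f): allowed.
(b)–(c): forbidden (parity, ΔL, ΔJ).
(b)–(d): allowed.
(b)–(e): allowed.
(b)–(f): forbidden (ΔS).
(c)–(d): forbidden (ΔL, ΔJ).
(c)–(e): forbidden (ΔL, ΔJ).
(c)–(f): forbidden (ΔS, ΔL, ΔJ).
(d)–(e): forbidden (parity).
(d)–(f): forbidden (parity, ΔS).
(e)–(f): forbidden (parity, ΔS).
Allowed pairs: 3 of 15.

3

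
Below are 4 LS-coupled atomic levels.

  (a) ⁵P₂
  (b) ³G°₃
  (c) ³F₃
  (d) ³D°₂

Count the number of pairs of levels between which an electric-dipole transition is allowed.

(a)–(b): forbidden (ΔS, ΔL).
(a)–(c): forbidden (parity, ΔS, ΔL).
(a)–(d): forbidden (ΔS).
(b)–(c): allowed.
(b)–(d): forbidden (parity, ΔL).
(c)–(d): allowed.
Allowed pairs: 2 of 6.

2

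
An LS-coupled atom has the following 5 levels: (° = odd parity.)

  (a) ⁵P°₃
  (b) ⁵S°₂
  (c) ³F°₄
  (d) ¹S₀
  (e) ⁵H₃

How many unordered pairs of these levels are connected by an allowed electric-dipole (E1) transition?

(a)–(b): forbidden (parity).
(a)–(c): forbidden (parity, ΔS, ΔL).
(a)–(d): forbidden (ΔS, ΔJ).
(a)–(e): forbidden (ΔL).
(b)–(c): forbidden (parity, ΔS, ΔL, ΔJ).
(b)–(d): forbidden (ΔS, ΔL, ΔJ).
(b)–(e): forbidden (ΔL).
(c)–(d): forbidden (ΔS, ΔL, ΔJ).
(c)–(e): forbidden (ΔS, ΔL).
(d)–(e): forbidden (parity, ΔS, ΔL, ΔJ).
Allowed pairs: 0 of 10.

0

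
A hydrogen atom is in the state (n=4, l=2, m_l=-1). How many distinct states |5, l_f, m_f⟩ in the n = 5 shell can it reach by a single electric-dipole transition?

E1 requires Δl = ±1, so l_f ∈ {1, 3}; with 0 ≤ l_f ≤ n_f−1 = 4, the allowed l_f values are {1, 3}.
For l_f = 1: m_f ∈ {m_i−1, m_i, m_i+1} ∩ [−1, 1] = {-1, 0} → 2 states.
For l_f = 3: m_f ∈ {m_i−1, m_i, m_i+1} ∩ [−3, 3] = {-2, -1, 0} → 3 states.
Total: 5.

5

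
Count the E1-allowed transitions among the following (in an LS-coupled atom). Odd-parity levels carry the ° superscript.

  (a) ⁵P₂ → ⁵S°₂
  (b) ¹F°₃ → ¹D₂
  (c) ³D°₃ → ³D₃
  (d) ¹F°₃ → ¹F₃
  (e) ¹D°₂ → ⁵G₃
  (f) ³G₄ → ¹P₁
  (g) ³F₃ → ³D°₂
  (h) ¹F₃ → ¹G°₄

(a) allowed
(b) allowed
(c) allowed
(d) allowed
(e) forbidden (ΔS, ΔL fail)
(f) forbidden (parity, ΔS, ΔL, ΔJ fail)
(g) allowed
(h) allowed
Total allowed: 6 of 8.

6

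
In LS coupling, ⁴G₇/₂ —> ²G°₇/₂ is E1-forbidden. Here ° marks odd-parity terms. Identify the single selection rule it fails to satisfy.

Reading off the term symbols: S 3/2→1/2, L 4→4, J 7/2→7/2, parity even→odd.
Parity must change: even → odd — ✓.
ΔJ = 0, ±1 (not J=0↔0): J: 7/2 → 7/2, ΔJ = +0 — ✓.
ΔS = 0: S: 3/2 → 1/2 — ✗.
ΔL = 0, ±1 (not L=0↔0): L: 4 → 4, ΔL = +0 — ✓.

the ΔS = 0 rule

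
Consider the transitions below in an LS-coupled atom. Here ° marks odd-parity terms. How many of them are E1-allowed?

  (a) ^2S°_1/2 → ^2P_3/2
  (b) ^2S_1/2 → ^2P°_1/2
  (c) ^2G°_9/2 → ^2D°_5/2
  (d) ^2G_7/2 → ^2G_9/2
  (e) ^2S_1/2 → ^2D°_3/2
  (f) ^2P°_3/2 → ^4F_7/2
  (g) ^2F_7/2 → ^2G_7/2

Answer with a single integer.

2

(a) allowed
(b) allowed
(c) forbidden (parity, ΔL, ΔJ fail)
(d) forbidden (parity fails)
(e) forbidden (ΔL fails)
(f) forbidden (ΔS, ΔL, ΔJ fail)
(g) forbidden (parity fails)
Total allowed: 2 of 7.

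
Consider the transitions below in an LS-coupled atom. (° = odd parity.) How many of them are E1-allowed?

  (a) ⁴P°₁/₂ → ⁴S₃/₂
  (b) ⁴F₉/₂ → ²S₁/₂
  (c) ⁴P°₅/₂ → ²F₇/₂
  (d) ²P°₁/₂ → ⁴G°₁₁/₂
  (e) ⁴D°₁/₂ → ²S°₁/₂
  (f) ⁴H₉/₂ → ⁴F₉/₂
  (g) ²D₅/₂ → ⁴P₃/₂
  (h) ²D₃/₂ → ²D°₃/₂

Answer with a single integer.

2

(a) allowed
(b) forbidden (parity, ΔS, ΔL, ΔJ fail)
(c) forbidden (ΔS, ΔL fail)
(d) forbidden (parity, ΔS, ΔL, ΔJ fail)
(e) forbidden (parity, ΔS, ΔL fail)
(f) forbidden (parity, ΔL fail)
(g) forbidden (parity, ΔS fail)
(h) allowed
Total allowed: 2 of 8.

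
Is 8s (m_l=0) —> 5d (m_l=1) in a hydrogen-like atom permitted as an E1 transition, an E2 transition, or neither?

E2

Δl = 2 − 0 = +2; l_i + l_f = 2.
Δm_l = +1.
E1 (Δl = ±1, |Δm_l| ≤ 1): not satisfied.
E2 (Δl = 0,±2, l_i+l_f ≥ 2, |Δm_l| ≤ 2): satisfied.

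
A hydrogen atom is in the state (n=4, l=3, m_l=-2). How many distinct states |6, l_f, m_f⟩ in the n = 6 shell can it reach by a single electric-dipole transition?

5

E1 requires Δl = ±1, so l_f ∈ {2, 4}; with 0 ≤ l_f ≤ n_f−1 = 5, the allowed l_f values are {2, 4}.
For l_f = 2: m_f ∈ {m_i−1, m_i, m_i+1} ∩ [−2, 2] = {-2, -1} → 2 states.
For l_f = 4: m_f ∈ {m_i−1, m_i, m_i+1} ∩ [−4, 4] = {-3, -2, -1} → 3 states.
Total: 5.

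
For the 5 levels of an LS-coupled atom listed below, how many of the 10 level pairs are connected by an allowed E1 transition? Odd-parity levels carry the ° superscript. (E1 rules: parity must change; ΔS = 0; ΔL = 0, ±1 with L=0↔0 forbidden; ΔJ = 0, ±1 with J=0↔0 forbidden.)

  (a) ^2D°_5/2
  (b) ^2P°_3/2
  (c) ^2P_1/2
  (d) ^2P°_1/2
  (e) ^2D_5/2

(a)–(b): forbidden (parity).
(a)–(c): forbidden (ΔJ).
(a)–(d): forbidden (parity, ΔJ).
(a)–(e): allowed.
(b)–(c): allowed.
(b)–(d): forbidden (parity).
(b)–(e): allowed.
(c)–(d): allowed.
(c)–(e): forbidden (parity, ΔJ).
(d)–(e): forbidden (ΔJ).
Allowed pairs: 4 of 10.

4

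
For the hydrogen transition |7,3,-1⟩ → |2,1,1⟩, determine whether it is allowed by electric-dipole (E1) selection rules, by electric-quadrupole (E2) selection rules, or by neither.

E2

Δl = 1 − 3 = -2; l_i + l_f = 4.
Δm_l = +2.
E1 (Δl = ±1, |Δm_l| ≤ 1): not satisfied.
E2 (Δl = 0,±2, l_i+l_f ≥ 2, |Δm_l| ≤ 2): satisfied.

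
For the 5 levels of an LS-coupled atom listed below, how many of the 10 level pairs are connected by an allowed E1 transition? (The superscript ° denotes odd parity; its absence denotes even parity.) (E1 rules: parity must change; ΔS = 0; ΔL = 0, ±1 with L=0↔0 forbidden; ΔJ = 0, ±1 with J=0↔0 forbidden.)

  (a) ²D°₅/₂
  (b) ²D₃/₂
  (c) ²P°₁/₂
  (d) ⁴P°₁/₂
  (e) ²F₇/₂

(a)–(b): allowed.
(a)–(c): forbidden (parity, ΔJ).
(a)–(d): forbidden (parity, ΔS, ΔJ).
(a)–(e): allowed.
(b)–(c): allowed.
(b)–(d): forbidden (ΔS).
(b)–(e): forbidden (parity, ΔJ).
(c)–(d): forbidden (parity, ΔS).
(c)–(e): forbidden (ΔL, ΔJ).
(d)–(e): forbidden (ΔS, ΔL, ΔJ).
Allowed pairs: 3 of 10.

3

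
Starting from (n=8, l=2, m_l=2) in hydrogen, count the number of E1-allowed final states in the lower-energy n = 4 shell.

E1 requires Δl = ±1, so l_f ∈ {1, 3}; with 0 ≤ l_f ≤ n_f−1 = 3, the allowed l_f values are {1, 3}.
For l_f = 1: m_f ∈ {m_i−1, m_i, m_i+1} ∩ [−1, 1] = {1} → 1 state.
For l_f = 3: m_f ∈ {m_i−1, m_i, m_i+1} ∩ [−3, 3] = {1, 2, 3} → 3 states.
Total: 4.

4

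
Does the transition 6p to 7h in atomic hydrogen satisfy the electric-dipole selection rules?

forbidden

Δl = 5 − 1 = +4; the E1 rule Δl = ±1 is ✗.
The transition is electric-dipole forbidden.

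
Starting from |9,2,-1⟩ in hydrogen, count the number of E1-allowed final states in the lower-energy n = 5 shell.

5

E1 requires Δl = ±1, so l_f ∈ {1, 3}; with 0 ≤ l_f ≤ n_f−1 = 4, the allowed l_f values are {1, 3}.
For l_f = 1: m_f ∈ {m_i−1, m_i, m_i+1} ∩ [−1, 1] = {-1, 0} → 2 states.
For l_f = 3: m_f ∈ {m_i−1, m_i, m_i+1} ∩ [−3, 3] = {-2, -1, 0} → 3 states.
Total: 5.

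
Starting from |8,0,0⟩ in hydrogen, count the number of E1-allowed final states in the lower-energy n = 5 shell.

E1 requires Δl = ±1, so l_f ∈ {-1, 1}; with 0 ≤ l_f ≤ n_f−1 = 4, the allowed l_f values are {1}.
For l_f = 1: m_f ∈ {m_i−1, m_i, m_i+1} ∩ [−1, 1] = {-1, 0, 1} → 3 states.
Total: 3.

3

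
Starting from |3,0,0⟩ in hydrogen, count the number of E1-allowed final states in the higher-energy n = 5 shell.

3

E1 requires Δl = ±1, so l_f ∈ {-1, 1}; with 0 ≤ l_f ≤ n_f−1 = 4, the allowed l_f values are {1}.
For l_f = 1: m_f ∈ {m_i−1, m_i, m_i+1} ∩ [−1, 1] = {-1, 0, 1} → 3 states.
Total: 3.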